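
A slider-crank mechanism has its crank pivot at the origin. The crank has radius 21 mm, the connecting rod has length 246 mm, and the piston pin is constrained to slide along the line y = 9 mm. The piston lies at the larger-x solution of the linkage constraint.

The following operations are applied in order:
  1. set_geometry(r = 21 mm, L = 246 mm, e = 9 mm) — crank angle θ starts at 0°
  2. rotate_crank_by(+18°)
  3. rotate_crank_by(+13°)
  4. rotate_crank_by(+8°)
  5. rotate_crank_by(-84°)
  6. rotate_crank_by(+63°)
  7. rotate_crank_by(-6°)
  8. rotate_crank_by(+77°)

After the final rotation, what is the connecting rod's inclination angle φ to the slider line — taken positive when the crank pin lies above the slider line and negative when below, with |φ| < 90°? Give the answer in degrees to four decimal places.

2.7953

set_geometry: r = 21 mm, L = 246 mm, e = 9 mm; θ ← 0°
rotate_crank_by(+18°): θ ← 0° +18° = 18°
rotate_crank_by(+13°): θ ← 18° +13° = 31°
rotate_crank_by(+8°): θ ← 31° +8° = 39°
rotate_crank_by(-84°): θ ← 39° -84° = -45°
rotate_crank_by(+63°): θ ← -45° +63° = 18°
rotate_crank_by(-6°): θ ← 18° -6° = 12°
rotate_crank_by(+77°): θ ← 12° +77° = 89°
crank pin P = (r cos θ, r sin θ) = (0.366501, 20.996802)
h = r sin θ − e = 20.996802 − 9 = 11.996802
sin φ = h / L = 11.996802 / 246 = 0.04876749
φ = arcsin(0.04876749) = 2.795280°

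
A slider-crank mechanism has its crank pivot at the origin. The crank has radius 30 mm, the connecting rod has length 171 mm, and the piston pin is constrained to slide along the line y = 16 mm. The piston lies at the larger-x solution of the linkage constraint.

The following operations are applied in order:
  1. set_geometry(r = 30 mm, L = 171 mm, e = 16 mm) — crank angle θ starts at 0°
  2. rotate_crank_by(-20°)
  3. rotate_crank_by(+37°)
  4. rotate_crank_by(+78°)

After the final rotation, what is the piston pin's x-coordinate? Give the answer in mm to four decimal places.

set_geometry: r = 30 mm, L = 171 mm, e = 16 mm; θ ← 0°
rotate_crank_by(-20°): θ ← 0° -20° = -20°
rotate_crank_by(+37°): θ ← -20° +37° = 17°
rotate_crank_by(+78°): θ ← 17° +78° = 95°
crank pin P = (r cos θ, r sin θ) = (-2.614672, 29.885841)
h = r sin θ − e = 29.885841 − 16 = 13.885841
x = r cos θ + √(L² − h²) = -2.614672 + √(29241.0 − 192.8166) = -2.614672 + 170.435276 = 167.820604

167.8206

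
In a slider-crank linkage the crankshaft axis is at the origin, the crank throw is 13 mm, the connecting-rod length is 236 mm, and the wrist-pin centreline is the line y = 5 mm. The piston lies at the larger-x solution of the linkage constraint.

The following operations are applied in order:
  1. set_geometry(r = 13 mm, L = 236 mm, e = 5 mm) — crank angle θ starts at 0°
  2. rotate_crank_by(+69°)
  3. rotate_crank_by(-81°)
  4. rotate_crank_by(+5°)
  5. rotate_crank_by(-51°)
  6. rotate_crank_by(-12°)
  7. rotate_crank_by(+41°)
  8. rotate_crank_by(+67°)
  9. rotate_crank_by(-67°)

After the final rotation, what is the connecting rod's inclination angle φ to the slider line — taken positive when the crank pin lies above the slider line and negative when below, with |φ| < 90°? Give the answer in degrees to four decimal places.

-2.7451

set_geometry: r = 13 mm, L = 236 mm, e = 5 mm; θ ← 0°
rotate_crank_by(+69°): θ ← 0° +69° = 69°
rotate_crank_by(-81°): θ ← 69° -81° = -12°
rotate_crank_by(+5°): θ ← -12° +5° = -7°
rotate_crank_by(-51°): θ ← -7° -51° = -58°
rotate_crank_by(-12°): θ ← -58° -12° = -70°
rotate_crank_by(+41°): θ ← -70° +41° = -29°
rotate_crank_by(+67°): θ ← -29° +67° = 38°
rotate_crank_by(-67°): θ ← 38° -67° = -29°
crank pin P = (r cos θ, r sin θ) = (11.370056, -6.302525)
h = r sin θ − e = -6.302525 − 5 = -11.302525
sin φ = h / L = -11.302525 / 236 = -0.04789206
φ = arcsin(-0.04789206) = -2.745063°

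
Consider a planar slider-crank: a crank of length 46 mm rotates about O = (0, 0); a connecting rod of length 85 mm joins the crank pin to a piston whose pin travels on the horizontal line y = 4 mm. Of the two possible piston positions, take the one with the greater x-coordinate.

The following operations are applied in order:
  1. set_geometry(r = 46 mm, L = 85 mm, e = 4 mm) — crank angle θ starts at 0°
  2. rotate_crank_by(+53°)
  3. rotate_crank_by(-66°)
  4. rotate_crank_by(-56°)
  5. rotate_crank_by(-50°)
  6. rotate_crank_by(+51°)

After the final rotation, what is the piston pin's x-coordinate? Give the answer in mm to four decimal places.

88.2864

set_geometry: r = 46 mm, L = 85 mm, e = 4 mm; θ ← 0°
rotate_crank_by(+53°): θ ← 0° +53° = 53°
rotate_crank_by(-66°): θ ← 53° -66° = -13°
rotate_crank_by(-56°): θ ← -13° -56° = -69°
rotate_crank_by(-50°): θ ← -69° -50° = -119°
rotate_crank_by(+51°): θ ← -119° +51° = -68°
crank pin P = (r cos θ, r sin θ) = (17.231903, -42.650457)
h = r sin θ − e = -42.650457 − 4 = -46.650457
x = r cos θ + √(L² − h²) = 17.231903 + √(7225.0 − 2176.2652) = 17.231903 + 71.054450 = 88.286353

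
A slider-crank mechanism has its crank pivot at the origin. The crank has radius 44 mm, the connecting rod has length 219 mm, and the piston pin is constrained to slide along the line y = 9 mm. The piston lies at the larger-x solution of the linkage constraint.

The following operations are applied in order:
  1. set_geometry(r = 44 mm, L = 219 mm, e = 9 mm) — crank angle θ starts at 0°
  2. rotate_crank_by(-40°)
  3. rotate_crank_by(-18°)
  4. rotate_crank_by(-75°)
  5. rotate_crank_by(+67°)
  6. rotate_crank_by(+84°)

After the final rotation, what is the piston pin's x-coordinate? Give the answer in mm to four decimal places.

set_geometry: r = 44 mm, L = 219 mm, e = 9 mm; θ ← 0°
rotate_crank_by(-40°): θ ← 0° -40° = -40°
rotate_crank_by(-18°): θ ← -40° -18° = -58°
rotate_crank_by(-75°): θ ← -58° -75° = -133°
rotate_crank_by(+67°): θ ← -133° +67° = -66°
rotate_crank_by(+84°): θ ← -66° +84° = 18°
crank pin P = (r cos θ, r sin θ) = (41.846487, 13.596748)
h = r sin θ − e = 13.596748 − 9 = 4.596748
x = r cos θ + √(L² − h²) = 41.846487 + √(47961.0 − 21.1301) = 41.846487 + 218.951752 = 260.798239

260.7982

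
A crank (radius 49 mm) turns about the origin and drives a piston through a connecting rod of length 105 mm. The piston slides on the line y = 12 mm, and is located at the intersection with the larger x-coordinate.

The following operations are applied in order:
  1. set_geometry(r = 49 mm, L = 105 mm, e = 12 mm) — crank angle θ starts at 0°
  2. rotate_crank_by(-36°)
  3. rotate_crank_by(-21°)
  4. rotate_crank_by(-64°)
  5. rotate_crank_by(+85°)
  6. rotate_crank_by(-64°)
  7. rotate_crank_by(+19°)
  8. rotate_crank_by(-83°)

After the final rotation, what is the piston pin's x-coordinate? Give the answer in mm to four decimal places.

set_geometry: r = 49 mm, L = 105 mm, e = 12 mm; θ ← 0°
rotate_crank_by(-36°): θ ← 0° -36° = -36°
rotate_crank_by(-21°): θ ← -36° -21° = -57°
rotate_crank_by(-64°): θ ← -57° -64° = -121°
rotate_crank_by(+85°): θ ← -121° +85° = -36°
rotate_crank_by(-64°): θ ← -36° -64° = -100°
rotate_crank_by(+19°): θ ← -100° +19° = -81°
rotate_crank_by(-83°): θ ← -81° -83° = -164°
crank pin P = (r cos θ, r sin θ) = (-47.101823, -13.506230)
h = r sin θ − e = -13.506230 − 12 = -25.506230
x = r cos θ + √(L² − h²) = -47.101823 + √(11025.0 − 650.5678) = -47.101823 + 101.854957 = 54.753134

54.7531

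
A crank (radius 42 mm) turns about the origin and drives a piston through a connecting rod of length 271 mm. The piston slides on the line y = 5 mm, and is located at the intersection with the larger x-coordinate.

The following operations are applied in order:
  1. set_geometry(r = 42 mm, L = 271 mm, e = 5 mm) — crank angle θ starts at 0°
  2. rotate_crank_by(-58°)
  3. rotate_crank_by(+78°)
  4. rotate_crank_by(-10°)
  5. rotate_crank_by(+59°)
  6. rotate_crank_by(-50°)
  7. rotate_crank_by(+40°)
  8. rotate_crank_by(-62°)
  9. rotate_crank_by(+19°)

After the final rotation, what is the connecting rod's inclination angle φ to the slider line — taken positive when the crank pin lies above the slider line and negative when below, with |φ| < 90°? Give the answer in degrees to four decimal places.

set_geometry: r = 42 mm, L = 271 mm, e = 5 mm; θ ← 0°
rotate_crank_by(-58°): θ ← 0° -58° = -58°
rotate_crank_by(+78°): θ ← -58° +78° = 20°
rotate_crank_by(-10°): θ ← 20° -10° = 10°
rotate_crank_by(+59°): θ ← 10° +59° = 69°
rotate_crank_by(-50°): θ ← 69° -50° = 19°
rotate_crank_by(+40°): θ ← 19° +40° = 59°
rotate_crank_by(-62°): θ ← 59° -62° = -3°
rotate_crank_by(+19°): θ ← -3° +19° = 16°
crank pin P = (r cos θ, r sin θ) = (40.372991, 11.576769)
h = r sin θ − e = 11.576769 − 5 = 6.576769
sin φ = h / L = 6.576769 / 271 = 0.02426852
φ = arcsin(0.02426852) = 1.390620°

1.3906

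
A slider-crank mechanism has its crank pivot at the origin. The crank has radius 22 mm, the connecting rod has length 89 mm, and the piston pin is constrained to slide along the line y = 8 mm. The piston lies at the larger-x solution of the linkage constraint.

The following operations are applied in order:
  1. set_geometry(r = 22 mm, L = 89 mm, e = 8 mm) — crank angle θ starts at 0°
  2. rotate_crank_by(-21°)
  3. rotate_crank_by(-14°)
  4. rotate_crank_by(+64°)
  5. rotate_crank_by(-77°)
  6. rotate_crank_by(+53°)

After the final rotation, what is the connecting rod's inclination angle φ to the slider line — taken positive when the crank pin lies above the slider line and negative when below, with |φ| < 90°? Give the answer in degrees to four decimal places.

set_geometry: r = 22 mm, L = 89 mm, e = 8 mm; θ ← 0°
rotate_crank_by(-21°): θ ← 0° -21° = -21°
rotate_crank_by(-14°): θ ← -21° -14° = -35°
rotate_crank_by(+64°): θ ← -35° +64° = 29°
rotate_crank_by(-77°): θ ← 29° -77° = -48°
rotate_crank_by(+53°): θ ← -48° +53° = 5°
crank pin P = (r cos θ, r sin θ) = (21.916283, 1.917426)
h = r sin θ − e = 1.917426 − 8 = -6.082574
sin φ = h / L = -6.082574 / 89 = -0.06834352
φ = arcsin(-0.06834352) = -3.918850°

-3.9189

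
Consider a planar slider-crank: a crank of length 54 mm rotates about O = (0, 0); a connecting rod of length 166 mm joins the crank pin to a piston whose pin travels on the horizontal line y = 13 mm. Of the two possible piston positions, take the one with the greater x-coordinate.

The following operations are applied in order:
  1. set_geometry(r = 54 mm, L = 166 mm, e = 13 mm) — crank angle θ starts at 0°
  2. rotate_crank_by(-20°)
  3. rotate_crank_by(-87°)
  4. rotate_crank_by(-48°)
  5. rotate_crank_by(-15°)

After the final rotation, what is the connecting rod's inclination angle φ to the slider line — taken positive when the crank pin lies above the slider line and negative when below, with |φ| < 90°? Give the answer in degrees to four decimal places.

-7.7471

set_geometry: r = 54 mm, L = 166 mm, e = 13 mm; θ ← 0°
rotate_crank_by(-20°): θ ← 0° -20° = -20°
rotate_crank_by(-87°): θ ← -20° -87° = -107°
rotate_crank_by(-48°): θ ← -107° -48° = -155°
rotate_crank_by(-15°): θ ← -155° -15° = -170°
crank pin P = (r cos θ, r sin θ) = (-53.179619, -9.377002)
h = r sin θ − e = -9.377002 − 13 = -22.377002
sin φ = h / L = -22.377002 / 166 = -0.13480121
φ = arcsin(-0.13480121) = -7.747125°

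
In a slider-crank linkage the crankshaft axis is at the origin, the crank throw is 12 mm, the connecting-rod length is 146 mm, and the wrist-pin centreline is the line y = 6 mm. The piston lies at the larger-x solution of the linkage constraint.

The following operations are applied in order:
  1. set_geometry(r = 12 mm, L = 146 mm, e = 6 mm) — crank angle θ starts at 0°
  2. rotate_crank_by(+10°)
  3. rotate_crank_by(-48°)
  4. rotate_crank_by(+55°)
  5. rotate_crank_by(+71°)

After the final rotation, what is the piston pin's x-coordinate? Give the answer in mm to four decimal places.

146.2958

set_geometry: r = 12 mm, L = 146 mm, e = 6 mm; θ ← 0°
rotate_crank_by(+10°): θ ← 0° +10° = 10°
rotate_crank_by(-48°): θ ← 10° -48° = -38°
rotate_crank_by(+55°): θ ← -38° +55° = 17°
rotate_crank_by(+71°): θ ← 17° +71° = 88°
crank pin P = (r cos θ, r sin θ) = (0.418794, 11.992690)
h = r sin θ − e = 11.992690 − 6 = 5.992690
x = r cos θ + √(L² − h²) = 0.418794 + √(21316.0 − 35.9123) = 0.418794 + 145.876961 = 146.295755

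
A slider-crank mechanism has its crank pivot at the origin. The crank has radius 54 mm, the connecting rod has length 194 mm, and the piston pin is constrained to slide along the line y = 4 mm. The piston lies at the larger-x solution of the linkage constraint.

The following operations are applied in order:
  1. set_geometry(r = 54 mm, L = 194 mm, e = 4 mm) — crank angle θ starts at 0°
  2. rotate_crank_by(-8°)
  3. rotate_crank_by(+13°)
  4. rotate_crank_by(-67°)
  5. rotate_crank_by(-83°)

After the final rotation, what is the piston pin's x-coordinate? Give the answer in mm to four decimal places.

146.5874

set_geometry: r = 54 mm, L = 194 mm, e = 4 mm; θ ← 0°
rotate_crank_by(-8°): θ ← 0° -8° = -8°
rotate_crank_by(+13°): θ ← -8° +13° = 5°
rotate_crank_by(-67°): θ ← 5° -67° = -62°
rotate_crank_by(-83°): θ ← -62° -83° = -145°
crank pin P = (r cos θ, r sin θ) = (-44.234210, -30.973128)
h = r sin θ − e = -30.973128 − 4 = -34.973128
x = r cos θ + √(L² − h²) = -44.234210 + √(37636.0 − 1223.1197) = -44.234210 + 190.821593 = 146.587383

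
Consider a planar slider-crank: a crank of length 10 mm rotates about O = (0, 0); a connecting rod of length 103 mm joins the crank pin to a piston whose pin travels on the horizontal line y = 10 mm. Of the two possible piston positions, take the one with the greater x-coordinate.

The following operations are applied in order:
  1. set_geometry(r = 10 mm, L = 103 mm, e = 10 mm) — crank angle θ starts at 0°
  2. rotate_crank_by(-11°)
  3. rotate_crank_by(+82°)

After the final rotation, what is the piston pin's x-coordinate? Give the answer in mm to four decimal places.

106.2542

set_geometry: r = 10 mm, L = 103 mm, e = 10 mm; θ ← 0°
rotate_crank_by(-11°): θ ← 0° -11° = -11°
rotate_crank_by(+82°): θ ← -11° +82° = 71°
crank pin P = (r cos θ, r sin θ) = (3.255682, 9.455186)
h = r sin θ − e = 9.455186 − 10 = -0.544814
x = r cos θ + √(L² − h²) = 3.255682 + √(10609.0 − 0.2968) = 3.255682 + 102.998559 = 106.254241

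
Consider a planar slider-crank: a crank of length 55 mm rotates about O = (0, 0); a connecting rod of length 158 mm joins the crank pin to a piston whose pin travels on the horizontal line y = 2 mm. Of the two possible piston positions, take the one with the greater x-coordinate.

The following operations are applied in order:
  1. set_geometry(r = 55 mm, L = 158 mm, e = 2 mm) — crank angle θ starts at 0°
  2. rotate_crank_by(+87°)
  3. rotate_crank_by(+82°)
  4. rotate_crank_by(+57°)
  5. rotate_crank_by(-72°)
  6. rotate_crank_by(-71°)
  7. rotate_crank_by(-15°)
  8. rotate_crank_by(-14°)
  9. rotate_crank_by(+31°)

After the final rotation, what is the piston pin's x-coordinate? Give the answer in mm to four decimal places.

set_geometry: r = 55 mm, L = 158 mm, e = 2 mm; θ ← 0°
rotate_crank_by(+87°): θ ← 0° +87° = 87°
rotate_crank_by(+82°): θ ← 87° +82° = 169°
rotate_crank_by(+57°): θ ← 169° +57° = 226°
rotate_crank_by(-72°): θ ← 226° -72° = 154°
rotate_crank_by(-71°): θ ← 154° -71° = 83°
rotate_crank_by(-15°): θ ← 83° -15° = 68°
rotate_crank_by(-14°): θ ← 68° -14° = 54°
rotate_crank_by(+31°): θ ← 54° +31° = 85°
crank pin P = (r cos θ, r sin θ) = (4.793566, 54.790708)
h = r sin θ − e = 54.790708 − 2 = 52.790708
x = r cos θ + √(L² − h²) = 4.793566 + √(24964.0 − 2786.8589) = 4.793566 + 148.919915 = 153.713481

153.7135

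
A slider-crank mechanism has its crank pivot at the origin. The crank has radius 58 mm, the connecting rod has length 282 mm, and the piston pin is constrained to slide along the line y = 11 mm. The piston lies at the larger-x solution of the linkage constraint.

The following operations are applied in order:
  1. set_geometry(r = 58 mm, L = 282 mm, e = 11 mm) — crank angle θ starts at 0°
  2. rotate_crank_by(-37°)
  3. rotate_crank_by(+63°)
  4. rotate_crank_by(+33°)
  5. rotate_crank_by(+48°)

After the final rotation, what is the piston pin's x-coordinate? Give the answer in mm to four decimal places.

261.5147

set_geometry: r = 58 mm, L = 282 mm, e = 11 mm; θ ← 0°
rotate_crank_by(-37°): θ ← 0° -37° = -37°
rotate_crank_by(+63°): θ ← -37° +63° = 26°
rotate_crank_by(+33°): θ ← 26° +33° = 59°
rotate_crank_by(+48°): θ ← 59° +48° = 107°
crank pin P = (r cos θ, r sin θ) = (-16.957559, 55.465676)
h = r sin θ − e = 55.465676 − 11 = 44.465676
x = r cos θ + √(L² − h²) = -16.957559 + √(79524.0 − 1977.1963) = -16.957559 + 278.472267 = 261.514708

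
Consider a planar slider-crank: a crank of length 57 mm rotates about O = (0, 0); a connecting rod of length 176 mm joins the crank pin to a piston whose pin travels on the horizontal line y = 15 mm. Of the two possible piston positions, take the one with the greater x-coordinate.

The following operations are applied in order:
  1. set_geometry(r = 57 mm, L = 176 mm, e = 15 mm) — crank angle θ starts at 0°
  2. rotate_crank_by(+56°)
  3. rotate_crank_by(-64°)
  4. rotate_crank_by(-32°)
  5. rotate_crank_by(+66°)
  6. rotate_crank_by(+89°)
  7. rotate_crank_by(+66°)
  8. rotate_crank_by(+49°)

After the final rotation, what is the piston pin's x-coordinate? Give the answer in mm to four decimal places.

129.2963

set_geometry: r = 57 mm, L = 176 mm, e = 15 mm; θ ← 0°
rotate_crank_by(+56°): θ ← 0° +56° = 56°
rotate_crank_by(-64°): θ ← 56° -64° = -8°
rotate_crank_by(-32°): θ ← -8° -32° = -40°
rotate_crank_by(+66°): θ ← -40° +66° = 26°
rotate_crank_by(+89°): θ ← 26° +89° = 115°
rotate_crank_by(+66°): θ ← 115° +66° = 181°
rotate_crank_by(+49°): θ ← 181° +49° = 230°
crank pin P = (r cos θ, r sin θ) = (-36.638894, -43.664533)
h = r sin θ − e = -43.664533 − 15 = -58.664533
x = r cos θ + √(L² − h²) = -36.638894 + √(30976.0 − 3441.5275) = -36.638894 + 165.935146 = 129.296252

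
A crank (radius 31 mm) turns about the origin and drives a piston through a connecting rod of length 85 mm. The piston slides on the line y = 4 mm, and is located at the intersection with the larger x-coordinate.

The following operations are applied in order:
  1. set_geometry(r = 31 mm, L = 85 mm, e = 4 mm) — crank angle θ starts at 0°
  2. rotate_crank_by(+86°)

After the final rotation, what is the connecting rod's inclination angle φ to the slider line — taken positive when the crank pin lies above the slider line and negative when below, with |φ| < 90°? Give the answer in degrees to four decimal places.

18.4670

set_geometry: r = 31 mm, L = 85 mm, e = 4 mm; θ ← 0°
rotate_crank_by(+86°): θ ← 0° +86° = 86°
crank pin P = (r cos θ, r sin θ) = (2.162451, 30.924486)
h = r sin θ − e = 30.924486 − 4 = 26.924486
sin φ = h / L = 26.924486 / 85 = 0.31675865
φ = arcsin(0.31675865) = 18.467015°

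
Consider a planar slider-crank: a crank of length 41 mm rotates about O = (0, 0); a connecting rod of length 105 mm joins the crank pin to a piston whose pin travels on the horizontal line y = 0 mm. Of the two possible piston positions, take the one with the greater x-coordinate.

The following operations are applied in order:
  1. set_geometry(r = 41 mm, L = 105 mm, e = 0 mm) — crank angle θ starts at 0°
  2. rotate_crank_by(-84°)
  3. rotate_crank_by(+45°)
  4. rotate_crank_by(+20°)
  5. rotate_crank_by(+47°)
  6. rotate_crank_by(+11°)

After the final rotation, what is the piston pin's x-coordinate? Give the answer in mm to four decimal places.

133.6434

set_geometry: r = 41 mm, L = 105 mm, e = 0 mm; θ ← 0°
rotate_crank_by(-84°): θ ← 0° -84° = -84°
rotate_crank_by(+45°): θ ← -84° +45° = -39°
rotate_crank_by(+20°): θ ← -39° +20° = -19°
rotate_crank_by(+47°): θ ← -19° +47° = 28°
rotate_crank_by(+11°): θ ← 28° +11° = 39°
crank pin P = (r cos θ, r sin θ) = (31.862984, 25.802136)
h = r sin θ − e = 25.802136 − 0 = 25.802136
x = r cos θ + √(L² − h²) = 31.862984 + √(11025.0 − 665.7502) = 31.862984 + 101.780400 = 133.643384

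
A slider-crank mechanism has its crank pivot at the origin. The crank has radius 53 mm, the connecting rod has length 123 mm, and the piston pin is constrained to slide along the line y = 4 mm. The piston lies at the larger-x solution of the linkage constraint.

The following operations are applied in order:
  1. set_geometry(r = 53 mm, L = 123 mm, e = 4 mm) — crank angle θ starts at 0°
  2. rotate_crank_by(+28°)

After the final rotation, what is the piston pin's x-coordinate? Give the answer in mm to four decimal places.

168.0107

set_geometry: r = 53 mm, L = 123 mm, e = 4 mm; θ ← 0°
rotate_crank_by(+28°): θ ← 0° +28° = 28°
crank pin P = (r cos θ, r sin θ) = (46.796222, 24.881993)
h = r sin θ − e = 24.881993 − 4 = 20.881993
x = r cos θ + √(L² − h²) = 46.796222 + √(15129.0 − 436.0576) = 46.796222 + 121.214448 = 168.010670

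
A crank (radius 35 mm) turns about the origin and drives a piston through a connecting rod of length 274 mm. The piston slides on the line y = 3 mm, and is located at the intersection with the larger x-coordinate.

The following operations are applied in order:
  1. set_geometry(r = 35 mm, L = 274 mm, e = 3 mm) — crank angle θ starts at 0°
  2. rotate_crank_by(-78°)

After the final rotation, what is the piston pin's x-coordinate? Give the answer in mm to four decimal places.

278.7351

set_geometry: r = 35 mm, L = 274 mm, e = 3 mm; θ ← 0°
rotate_crank_by(-78°): θ ← 0° -78° = -78°
crank pin P = (r cos θ, r sin θ) = (7.276909, -34.235166)
h = r sin θ − e = -34.235166 − 3 = -37.235166
x = r cos θ + √(L² − h²) = 7.276909 + √(75076.0 − 1386.4576) = 7.276909 + 271.458178 = 278.735087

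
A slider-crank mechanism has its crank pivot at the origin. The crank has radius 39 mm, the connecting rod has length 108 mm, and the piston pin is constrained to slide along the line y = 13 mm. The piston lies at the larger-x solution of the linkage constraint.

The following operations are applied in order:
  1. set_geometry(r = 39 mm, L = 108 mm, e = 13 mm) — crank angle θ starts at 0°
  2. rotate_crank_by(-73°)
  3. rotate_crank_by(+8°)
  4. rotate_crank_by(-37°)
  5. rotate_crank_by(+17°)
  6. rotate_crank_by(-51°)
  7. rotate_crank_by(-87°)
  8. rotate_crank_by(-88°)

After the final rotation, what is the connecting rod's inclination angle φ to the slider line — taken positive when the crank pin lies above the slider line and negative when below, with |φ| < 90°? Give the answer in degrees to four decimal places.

8.7523

set_geometry: r = 39 mm, L = 108 mm, e = 13 mm; θ ← 0°
rotate_crank_by(-73°): θ ← 0° -73° = -73°
rotate_crank_by(+8°): θ ← -73° +8° = -65°
rotate_crank_by(-37°): θ ← -65° -37° = -102°
rotate_crank_by(+17°): θ ← -102° +17° = -85°
rotate_crank_by(-51°): θ ← -85° -51° = -136°
rotate_crank_by(-87°): θ ← -136° -87° = -223°
rotate_crank_by(-88°): θ ← -223° -88° = -311°
crank pin P = (r cos θ, r sin θ) = (25.586302, 29.433674)
h = r sin θ − e = 29.433674 − 13 = 16.433674
sin φ = h / L = 16.433674 / 108 = 0.15216364
φ = arcsin(0.15216364) = 8.752334°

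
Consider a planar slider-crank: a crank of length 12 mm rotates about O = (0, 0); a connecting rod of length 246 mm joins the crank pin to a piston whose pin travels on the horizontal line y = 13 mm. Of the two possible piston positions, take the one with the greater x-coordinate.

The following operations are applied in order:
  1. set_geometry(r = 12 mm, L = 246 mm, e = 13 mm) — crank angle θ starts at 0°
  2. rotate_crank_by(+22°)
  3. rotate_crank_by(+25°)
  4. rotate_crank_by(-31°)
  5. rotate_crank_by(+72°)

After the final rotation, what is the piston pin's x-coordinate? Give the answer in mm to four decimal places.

246.4167

set_geometry: r = 12 mm, L = 246 mm, e = 13 mm; θ ← 0°
rotate_crank_by(+22°): θ ← 0° +22° = 22°
rotate_crank_by(+25°): θ ← 22° +25° = 47°
rotate_crank_by(-31°): θ ← 47° -31° = 16°
rotate_crank_by(+72°): θ ← 16° +72° = 88°
crank pin P = (r cos θ, r sin θ) = (0.418794, 11.992690)
h = r sin θ − e = 11.992690 − 13 = -1.007310
x = r cos θ + √(L² − h²) = 0.418794 + √(60516.0 − 1.0147) = 0.418794 + 245.997938 = 246.416732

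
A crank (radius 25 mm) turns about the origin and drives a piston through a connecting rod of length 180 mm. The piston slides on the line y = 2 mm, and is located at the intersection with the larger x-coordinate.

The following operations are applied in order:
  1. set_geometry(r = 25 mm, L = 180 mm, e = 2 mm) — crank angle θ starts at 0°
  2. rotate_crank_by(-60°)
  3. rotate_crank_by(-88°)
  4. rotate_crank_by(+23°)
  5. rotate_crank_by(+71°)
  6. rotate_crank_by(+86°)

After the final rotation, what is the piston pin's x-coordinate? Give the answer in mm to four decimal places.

set_geometry: r = 25 mm, L = 180 mm, e = 2 mm; θ ← 0°
rotate_crank_by(-60°): θ ← 0° -60° = -60°
rotate_crank_by(-88°): θ ← -60° -88° = -148°
rotate_crank_by(+23°): θ ← -148° +23° = -125°
rotate_crank_by(+71°): θ ← -125° +71° = -54°
rotate_crank_by(+86°): θ ← -54° +86° = 32°
crank pin P = (r cos θ, r sin θ) = (21.201202, 13.247982)
h = r sin θ − e = 13.247982 − 2 = 11.247982
x = r cos θ + √(L² − h²) = 21.201202 + √(32400.0 − 126.5171) = 21.201202 + 179.648220 = 200.849422

200.8494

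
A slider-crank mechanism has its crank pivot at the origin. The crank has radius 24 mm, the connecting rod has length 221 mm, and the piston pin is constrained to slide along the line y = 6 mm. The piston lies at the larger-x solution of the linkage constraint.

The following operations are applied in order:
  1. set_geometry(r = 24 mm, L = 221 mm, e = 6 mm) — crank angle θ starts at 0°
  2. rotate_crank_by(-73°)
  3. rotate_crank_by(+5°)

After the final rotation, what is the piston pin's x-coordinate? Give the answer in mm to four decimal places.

set_geometry: r = 24 mm, L = 221 mm, e = 6 mm; θ ← 0°
rotate_crank_by(-73°): θ ← 0° -73° = -73°
rotate_crank_by(+5°): θ ← -73° +5° = -68°
crank pin P = (r cos θ, r sin θ) = (8.990558, -22.252413)
h = r sin θ − e = -22.252413 − 6 = -28.252413
x = r cos θ + √(L² − h²) = 8.990558 + √(48841.0 − 798.1988) = 8.990558 + 219.186681 = 228.177239

228.1772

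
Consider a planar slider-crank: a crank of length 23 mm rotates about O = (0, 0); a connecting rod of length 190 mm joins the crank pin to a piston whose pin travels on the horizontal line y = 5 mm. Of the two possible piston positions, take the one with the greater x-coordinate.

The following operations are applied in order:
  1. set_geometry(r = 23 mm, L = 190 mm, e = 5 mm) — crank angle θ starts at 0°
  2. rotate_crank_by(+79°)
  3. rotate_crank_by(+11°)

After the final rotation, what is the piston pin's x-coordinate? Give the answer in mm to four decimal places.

set_geometry: r = 23 mm, L = 190 mm, e = 5 mm; θ ← 0°
rotate_crank_by(+79°): θ ← 0° +79° = 79°
rotate_crank_by(+11°): θ ← 79° +11° = 90°
crank pin P = (r cos θ, r sin θ) = (0.000000, 23.000000)
h = r sin θ − e = 23.000000 − 5 = 18.000000
x = r cos θ + √(L² − h²) = 0.000000 + √(36100.0 − 324.0000) = 0.000000 + 189.145447 = 189.145447

189.1454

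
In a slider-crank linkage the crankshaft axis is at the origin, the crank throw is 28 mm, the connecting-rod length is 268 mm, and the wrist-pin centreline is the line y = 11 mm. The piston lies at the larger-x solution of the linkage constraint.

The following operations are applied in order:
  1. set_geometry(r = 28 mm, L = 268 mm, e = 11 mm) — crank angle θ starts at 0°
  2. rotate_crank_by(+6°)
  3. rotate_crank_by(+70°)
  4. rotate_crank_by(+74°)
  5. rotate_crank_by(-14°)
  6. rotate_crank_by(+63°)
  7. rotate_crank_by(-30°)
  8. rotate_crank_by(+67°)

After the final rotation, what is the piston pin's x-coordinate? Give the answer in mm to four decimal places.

set_geometry: r = 28 mm, L = 268 mm, e = 11 mm; θ ← 0°
rotate_crank_by(+6°): θ ← 0° +6° = 6°
rotate_crank_by(+70°): θ ← 6° +70° = 76°
rotate_crank_by(+74°): θ ← 76° +74° = 150°
rotate_crank_by(-14°): θ ← 150° -14° = 136°
rotate_crank_by(+63°): θ ← 136° +63° = 199°
rotate_crank_by(-30°): θ ← 199° -30° = 169°
rotate_crank_by(+67°): θ ← 169° +67° = 236°
crank pin P = (r cos θ, r sin θ) = (-15.657401, -23.213052)
h = r sin θ − e = -23.213052 − 11 = -34.213052
x = r cos θ + √(L² − h²) = -15.657401 + √(71824.0 − 1170.5329) = -15.657401 + 265.807199 = 250.149798

250.1498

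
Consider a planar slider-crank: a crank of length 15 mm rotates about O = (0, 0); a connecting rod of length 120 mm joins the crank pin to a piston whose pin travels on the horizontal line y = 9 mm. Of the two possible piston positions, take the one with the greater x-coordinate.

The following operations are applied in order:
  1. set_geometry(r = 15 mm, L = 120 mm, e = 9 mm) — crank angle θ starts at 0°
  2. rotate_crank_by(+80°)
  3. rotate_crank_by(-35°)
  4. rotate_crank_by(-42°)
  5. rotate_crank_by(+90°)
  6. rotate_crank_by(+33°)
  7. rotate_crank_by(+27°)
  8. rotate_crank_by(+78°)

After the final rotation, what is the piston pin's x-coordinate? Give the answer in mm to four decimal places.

set_geometry: r = 15 mm, L = 120 mm, e = 9 mm; θ ← 0°
rotate_crank_by(+80°): θ ← 0° +80° = 80°
rotate_crank_by(-35°): θ ← 80° -35° = 45°
rotate_crank_by(-42°): θ ← 45° -42° = 3°
rotate_crank_by(+90°): θ ← 3° +90° = 93°
rotate_crank_by(+33°): θ ← 93° +33° = 126°
rotate_crank_by(+27°): θ ← 126° +27° = 153°
rotate_crank_by(+78°): θ ← 153° +78° = 231°
crank pin P = (r cos θ, r sin θ) = (-9.439806, -11.657189)
h = r sin θ − e = -11.657189 − 9 = -20.657189
x = r cos θ + √(L² − h²) = -9.439806 + √(14400.0 − 426.7195) = -9.439806 + 118.208631 = 108.768825

108.7688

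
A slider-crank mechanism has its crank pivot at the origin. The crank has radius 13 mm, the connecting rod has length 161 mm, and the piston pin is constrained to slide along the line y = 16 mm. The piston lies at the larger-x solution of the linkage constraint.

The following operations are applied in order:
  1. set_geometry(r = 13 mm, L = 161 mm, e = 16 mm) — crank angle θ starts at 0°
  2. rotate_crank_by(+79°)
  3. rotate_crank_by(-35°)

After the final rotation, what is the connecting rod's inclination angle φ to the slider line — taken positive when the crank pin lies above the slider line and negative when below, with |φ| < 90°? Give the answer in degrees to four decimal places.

set_geometry: r = 13 mm, L = 161 mm, e = 16 mm; θ ← 0°
rotate_crank_by(+79°): θ ← 0° +79° = 79°
rotate_crank_by(-35°): θ ← 79° -35° = 44°
crank pin P = (r cos θ, r sin θ) = (9.351417, 9.030559)
h = r sin θ − e = 9.030559 − 16 = -6.969441
sin φ = h / L = -6.969441 / 161 = -0.04328845
φ = arcsin(-0.04328845) = -2.481021°

-2.4810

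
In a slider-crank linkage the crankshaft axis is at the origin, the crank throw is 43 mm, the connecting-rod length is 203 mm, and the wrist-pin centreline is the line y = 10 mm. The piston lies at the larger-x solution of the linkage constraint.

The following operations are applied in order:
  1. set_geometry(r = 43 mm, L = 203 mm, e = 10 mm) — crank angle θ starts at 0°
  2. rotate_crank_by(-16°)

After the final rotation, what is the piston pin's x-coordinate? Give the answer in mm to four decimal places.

243.1546

set_geometry: r = 43 mm, L = 203 mm, e = 10 mm; θ ← 0°
rotate_crank_by(-16°): θ ← 0° -16° = -16°
crank pin P = (r cos θ, r sin θ) = (41.334253, -11.852406)
h = r sin θ − e = -11.852406 − 10 = -21.852406
x = r cos θ + √(L² − h²) = 41.334253 + √(41209.0 − 477.5277) = 41.334253 + 201.820396 = 243.154649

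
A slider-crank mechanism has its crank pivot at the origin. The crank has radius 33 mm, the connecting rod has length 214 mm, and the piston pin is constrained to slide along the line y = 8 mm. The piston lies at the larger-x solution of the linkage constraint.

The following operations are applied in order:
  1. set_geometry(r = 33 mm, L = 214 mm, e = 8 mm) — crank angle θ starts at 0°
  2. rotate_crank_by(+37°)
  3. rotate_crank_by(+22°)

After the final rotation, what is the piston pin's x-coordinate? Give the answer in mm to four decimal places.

set_geometry: r = 33 mm, L = 214 mm, e = 8 mm; θ ← 0°
rotate_crank_by(+37°): θ ← 0° +37° = 37°
rotate_crank_by(+22°): θ ← 37° +22° = 59°
crank pin P = (r cos θ, r sin θ) = (16.996256, 28.286521)
h = r sin θ − e = 28.286521 − 8 = 20.286521
x = r cos θ + √(L² − h²) = 16.996256 + √(45796.0 − 411.5429) = 16.996256 + 213.036281 = 230.032538

230.0325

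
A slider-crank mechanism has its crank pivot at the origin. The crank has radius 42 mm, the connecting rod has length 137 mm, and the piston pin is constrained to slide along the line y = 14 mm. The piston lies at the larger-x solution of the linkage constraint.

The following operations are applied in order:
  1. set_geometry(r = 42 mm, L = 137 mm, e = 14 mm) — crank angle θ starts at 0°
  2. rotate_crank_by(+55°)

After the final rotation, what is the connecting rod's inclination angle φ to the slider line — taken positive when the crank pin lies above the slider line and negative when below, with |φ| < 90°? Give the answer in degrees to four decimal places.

set_geometry: r = 42 mm, L = 137 mm, e = 14 mm; θ ← 0°
rotate_crank_by(+55°): θ ← 0° +55° = 55°
crank pin P = (r cos θ, r sin θ) = (24.090210, 34.404386)
h = r sin θ − e = 34.404386 − 14 = 20.404386
sin φ = h / L = 20.404386 / 137 = 0.14893712
φ = arcsin(0.14893712) = 8.565336°

8.5653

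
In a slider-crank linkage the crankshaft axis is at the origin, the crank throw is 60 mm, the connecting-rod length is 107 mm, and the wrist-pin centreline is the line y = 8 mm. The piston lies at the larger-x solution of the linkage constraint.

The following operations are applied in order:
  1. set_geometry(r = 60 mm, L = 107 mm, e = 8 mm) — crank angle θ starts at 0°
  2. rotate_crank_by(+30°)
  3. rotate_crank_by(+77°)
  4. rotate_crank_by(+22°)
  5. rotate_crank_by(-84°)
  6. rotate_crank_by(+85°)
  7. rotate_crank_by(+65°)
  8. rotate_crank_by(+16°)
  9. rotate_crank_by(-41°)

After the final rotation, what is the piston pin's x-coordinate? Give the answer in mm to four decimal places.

set_geometry: r = 60 mm, L = 107 mm, e = 8 mm; θ ← 0°
rotate_crank_by(+30°): θ ← 0° +30° = 30°
rotate_crank_by(+77°): θ ← 30° +77° = 107°
rotate_crank_by(+22°): θ ← 107° +22° = 129°
rotate_crank_by(-84°): θ ← 129° -84° = 45°
rotate_crank_by(+85°): θ ← 45° +85° = 130°
rotate_crank_by(+65°): θ ← 130° +65° = 195°
rotate_crank_by(+16°): θ ← 195° +16° = 211°
rotate_crank_by(-41°): θ ← 211° -41° = 170°
crank pin P = (r cos θ, r sin θ) = (-59.088465, 10.418891)
h = r sin θ − e = 10.418891 − 8 = 2.418891
x = r cos θ + √(L² − h²) = -59.088465 + √(11449.0 − 5.8510) = -59.088465 + 106.972655 = 47.884190

47.8842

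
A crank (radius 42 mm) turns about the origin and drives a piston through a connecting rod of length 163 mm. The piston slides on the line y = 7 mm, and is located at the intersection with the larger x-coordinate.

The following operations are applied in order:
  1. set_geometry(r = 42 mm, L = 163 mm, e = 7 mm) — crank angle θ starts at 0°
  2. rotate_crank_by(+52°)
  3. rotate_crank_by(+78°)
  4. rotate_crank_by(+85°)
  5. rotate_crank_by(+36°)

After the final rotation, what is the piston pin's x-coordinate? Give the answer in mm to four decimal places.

142.4895

set_geometry: r = 42 mm, L = 163 mm, e = 7 mm; θ ← 0°
rotate_crank_by(+52°): θ ← 0° +52° = 52°
rotate_crank_by(+78°): θ ← 52° +78° = 130°
rotate_crank_by(+85°): θ ← 130° +85° = 215°
rotate_crank_by(+36°): θ ← 215° +36° = 251°
crank pin P = (r cos θ, r sin θ) = (-13.673862, -39.711780)
h = r sin θ − e = -39.711780 − 7 = -46.711780
x = r cos θ + √(L² − h²) = -13.673862 + √(26569.0 − 2181.9904) = -13.673862 + 156.163407 = 142.489544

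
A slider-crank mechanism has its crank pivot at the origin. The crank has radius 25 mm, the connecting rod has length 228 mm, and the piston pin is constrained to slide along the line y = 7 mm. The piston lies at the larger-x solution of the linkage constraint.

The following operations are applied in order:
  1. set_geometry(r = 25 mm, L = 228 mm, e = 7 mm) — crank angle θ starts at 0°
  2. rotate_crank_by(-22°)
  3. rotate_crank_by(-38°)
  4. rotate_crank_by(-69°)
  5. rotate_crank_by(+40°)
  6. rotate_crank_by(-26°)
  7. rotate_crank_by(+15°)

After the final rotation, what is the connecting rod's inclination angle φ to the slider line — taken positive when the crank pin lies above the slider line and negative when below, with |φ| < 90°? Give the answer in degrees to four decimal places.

-7.9718

set_geometry: r = 25 mm, L = 228 mm, e = 7 mm; θ ← 0°
rotate_crank_by(-22°): θ ← 0° -22° = -22°
rotate_crank_by(-38°): θ ← -22° -38° = -60°
rotate_crank_by(-69°): θ ← -60° -69° = -129°
rotate_crank_by(+40°): θ ← -129° +40° = -89°
rotate_crank_by(-26°): θ ← -89° -26° = -115°
rotate_crank_by(+15°): θ ← -115° +15° = -100°
crank pin P = (r cos θ, r sin θ) = (-4.341204, -24.620194)
h = r sin θ − e = -24.620194 − 7 = -31.620194
sin φ = h / L = -31.620194 / 228 = -0.13868506
φ = arcsin(-0.13868506) = -7.971764°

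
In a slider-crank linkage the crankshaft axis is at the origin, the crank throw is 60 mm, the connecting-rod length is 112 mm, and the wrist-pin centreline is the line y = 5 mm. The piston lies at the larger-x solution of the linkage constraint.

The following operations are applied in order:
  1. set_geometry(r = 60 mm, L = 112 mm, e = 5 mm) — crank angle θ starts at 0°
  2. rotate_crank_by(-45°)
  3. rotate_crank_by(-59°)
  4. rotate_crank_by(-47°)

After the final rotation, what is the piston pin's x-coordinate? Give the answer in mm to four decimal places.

54.2091

set_geometry: r = 60 mm, L = 112 mm, e = 5 mm; θ ← 0°
rotate_crank_by(-45°): θ ← 0° -45° = -45°
rotate_crank_by(-59°): θ ← -45° -59° = -104°
rotate_crank_by(-47°): θ ← -104° -47° = -151°
crank pin P = (r cos θ, r sin θ) = (-52.477182, -29.088577)
h = r sin θ − e = -29.088577 − 5 = -34.088577
x = r cos θ + √(L² − h²) = -52.477182 + √(12544.0 − 1162.0311) = -52.477182 + 106.686311 = 54.209128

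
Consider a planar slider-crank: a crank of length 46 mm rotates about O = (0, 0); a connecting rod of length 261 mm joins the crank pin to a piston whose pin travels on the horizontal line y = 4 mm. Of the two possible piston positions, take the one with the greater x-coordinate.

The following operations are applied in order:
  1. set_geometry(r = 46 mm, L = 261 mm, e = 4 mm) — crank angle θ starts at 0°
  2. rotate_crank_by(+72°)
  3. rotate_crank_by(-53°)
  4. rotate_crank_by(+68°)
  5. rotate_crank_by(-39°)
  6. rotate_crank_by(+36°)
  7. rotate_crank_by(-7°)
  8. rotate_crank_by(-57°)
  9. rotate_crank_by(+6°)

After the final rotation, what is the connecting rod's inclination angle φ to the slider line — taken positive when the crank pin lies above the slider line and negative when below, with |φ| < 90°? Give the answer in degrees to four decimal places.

3.5509

set_geometry: r = 46 mm, L = 261 mm, e = 4 mm; θ ← 0°
rotate_crank_by(+72°): θ ← 0° +72° = 72°
rotate_crank_by(-53°): θ ← 72° -53° = 19°
rotate_crank_by(+68°): θ ← 19° +68° = 87°
rotate_crank_by(-39°): θ ← 87° -39° = 48°
rotate_crank_by(+36°): θ ← 48° +36° = 84°
rotate_crank_by(-7°): θ ← 84° -7° = 77°
rotate_crank_by(-57°): θ ← 77° -57° = 20°
rotate_crank_by(+6°): θ ← 20° +6° = 26°
crank pin P = (r cos θ, r sin θ) = (41.344526, 20.165073)
h = r sin θ − e = 20.165073 − 4 = 16.165073
sin φ = h / L = 16.165073 / 261 = 0.06193514
φ = arcsin(0.06193514) = 3.550895°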